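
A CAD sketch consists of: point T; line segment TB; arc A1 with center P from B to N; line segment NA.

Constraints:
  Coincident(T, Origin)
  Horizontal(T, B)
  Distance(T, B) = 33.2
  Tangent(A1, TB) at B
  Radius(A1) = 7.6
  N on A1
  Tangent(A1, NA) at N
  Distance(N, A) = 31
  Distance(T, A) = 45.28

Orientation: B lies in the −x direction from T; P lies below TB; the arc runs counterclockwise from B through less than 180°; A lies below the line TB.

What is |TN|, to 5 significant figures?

41.381

T is at the origin; T and B share the same y with |TB| = 33.2 and B on the −x side, so B = (-33.200, 0.0000). A1 meets TB tangentially, so PB is at right angles to TB, so P = B + (0, -7.6) = (-33.200, -7.6000). Since PN ⟂ NA (tangency), |PA| = √(7.6² + 31.0²) = 31.918 regardless of where N sits on A1. So A lies on both circle(T, 45.28) and circle(P, 31.918); the below-TB intersection is A = (-24.252, -38.238). N is the foot of the tangent from A: N = (-39.778, -11.406).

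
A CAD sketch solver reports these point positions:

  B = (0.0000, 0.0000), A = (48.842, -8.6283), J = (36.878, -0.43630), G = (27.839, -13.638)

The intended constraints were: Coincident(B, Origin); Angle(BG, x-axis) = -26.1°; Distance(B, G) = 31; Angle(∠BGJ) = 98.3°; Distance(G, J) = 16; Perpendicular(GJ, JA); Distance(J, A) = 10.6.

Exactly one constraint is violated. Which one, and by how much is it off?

Distance(J, A) = 10.6 — off by 3.90.

B = (0.00, 0.00) ✓; BG at -26.10° ✓; |BG| = 31.00 ✓; ∠BGJ = 98.30° ✓; |GJ| = 16.00 ✓; ∠(GJ, JA) = 90.00° ✓; |JA| = 14.50 ✗.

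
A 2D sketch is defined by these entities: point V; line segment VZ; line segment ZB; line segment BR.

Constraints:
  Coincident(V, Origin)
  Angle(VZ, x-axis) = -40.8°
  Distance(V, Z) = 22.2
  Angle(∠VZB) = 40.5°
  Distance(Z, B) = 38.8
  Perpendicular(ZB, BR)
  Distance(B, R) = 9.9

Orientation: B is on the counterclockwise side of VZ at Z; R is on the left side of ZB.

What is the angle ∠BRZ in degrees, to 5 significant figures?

75.686°

V is at the origin; VZ runs at -40.8° with length 22.2, so Z = 22.2·(cos -40.8°, sin -40.8°) = (16.805, -14.506). ∠VZB = 40.5°, so ZB runs at -40.8° + (180° − 40.5°) = 98.700° from the x-axis; with |ZB| = 38.8, B = Z + 38.8·(cos 98.700°, sin 98.700°) = (10.936, 23.848). ZB ⟂ BR; with |BR| = 9.9 on the left of ZB, R = B + 9.9·(-0.98849, -0.15126) = (1.1503, 22.350). Then cos ∠BRZ = RB·RZ / (|RB||RZ|), giving 75.686°.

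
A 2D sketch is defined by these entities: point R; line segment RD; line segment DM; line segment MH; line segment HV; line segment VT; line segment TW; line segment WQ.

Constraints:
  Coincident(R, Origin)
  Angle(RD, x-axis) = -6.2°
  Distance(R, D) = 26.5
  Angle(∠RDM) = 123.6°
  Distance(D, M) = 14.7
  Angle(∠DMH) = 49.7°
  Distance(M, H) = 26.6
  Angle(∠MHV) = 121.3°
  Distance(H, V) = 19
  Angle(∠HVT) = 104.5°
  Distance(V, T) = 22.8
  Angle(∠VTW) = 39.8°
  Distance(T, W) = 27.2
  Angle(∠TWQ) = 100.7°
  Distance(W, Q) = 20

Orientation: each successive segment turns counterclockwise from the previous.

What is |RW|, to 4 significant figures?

13.43

∠HVT = 104.5° gives VT at -45.30° from the x-axis; with |VT| = 22.8, T = (15.46, -24.33). ∠VTW = 39.8° gives TW at 94.90° from the x-axis; with |TW| = 27.2, W = (13.14, 2.774). Then |RW| = |W − R| = 13.43.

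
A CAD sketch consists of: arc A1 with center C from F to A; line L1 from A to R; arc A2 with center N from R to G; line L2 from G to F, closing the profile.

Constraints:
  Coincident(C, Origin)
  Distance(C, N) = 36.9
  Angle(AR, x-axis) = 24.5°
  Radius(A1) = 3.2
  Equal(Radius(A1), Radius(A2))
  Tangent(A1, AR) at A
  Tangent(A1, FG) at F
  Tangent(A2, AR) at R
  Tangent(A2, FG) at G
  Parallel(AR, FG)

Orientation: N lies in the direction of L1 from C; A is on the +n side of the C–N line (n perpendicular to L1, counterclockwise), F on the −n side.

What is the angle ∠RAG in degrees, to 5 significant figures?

9.8396°

Tangency of A1 to both parallel lines with radius 3.2 puts A and F at C ± 3.2·n: A = (-1.3270, 2.9119), F = (1.3270, -2.9119). Equal radii place R and G the same way about N: R = N + 3.2·n = (32.251, 18.214), G = N − 3.2·n = (34.905, 12.390). Then cos ∠RAG = AR·AG / (|AR||AG|), giving 9.8396°.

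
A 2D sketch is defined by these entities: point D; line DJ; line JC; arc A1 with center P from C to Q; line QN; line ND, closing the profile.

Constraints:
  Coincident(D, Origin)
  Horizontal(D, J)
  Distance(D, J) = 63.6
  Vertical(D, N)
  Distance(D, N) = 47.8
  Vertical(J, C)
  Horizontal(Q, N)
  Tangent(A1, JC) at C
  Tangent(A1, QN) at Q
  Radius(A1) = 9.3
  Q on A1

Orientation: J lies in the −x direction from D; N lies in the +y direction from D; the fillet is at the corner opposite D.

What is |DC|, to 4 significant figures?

74.35

D is at the origin; DJ is horizontal with |DJ| = 63.6 and J on the −x side, so J = (-63.60, 0.000). DN is vertical with |DN| = 47.8 and N on the +y side, so N = (0.000, 47.80). The virtual corner opposite D is at (-63.60, 47.80). Tangency of A1 to JC means the radius PC is perpendicular to JC and tangency of A1 to QN means the radius PQ is perpendicular to QN, with radius 9.3, so the center P sits 9.3 in from both sides at P = (-54.30, 38.50). That places the tangent points at C = (-63.60, 38.50) on JC and Q = (-54.30, 47.80) on QN. Then |DC| = |C − D| = 74.35.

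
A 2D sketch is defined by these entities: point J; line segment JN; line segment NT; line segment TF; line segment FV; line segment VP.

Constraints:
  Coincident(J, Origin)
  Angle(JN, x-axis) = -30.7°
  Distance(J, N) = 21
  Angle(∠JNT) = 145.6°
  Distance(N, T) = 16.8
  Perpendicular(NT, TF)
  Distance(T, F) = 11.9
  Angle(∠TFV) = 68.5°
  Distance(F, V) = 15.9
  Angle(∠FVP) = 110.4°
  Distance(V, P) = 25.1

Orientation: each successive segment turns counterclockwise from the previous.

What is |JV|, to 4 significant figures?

20.18

The perpendicularity gives TF at right angles to NT, so TF runs at 93.70°; with |TF| = 11.9, F = (34.05, 2.238). ∠TFV = 68.5° gives FV at -154.8° from the x-axis; with |FV| = 15.9, V = (19.67, -4.532). Then |JV| = |V − J| = 20.18.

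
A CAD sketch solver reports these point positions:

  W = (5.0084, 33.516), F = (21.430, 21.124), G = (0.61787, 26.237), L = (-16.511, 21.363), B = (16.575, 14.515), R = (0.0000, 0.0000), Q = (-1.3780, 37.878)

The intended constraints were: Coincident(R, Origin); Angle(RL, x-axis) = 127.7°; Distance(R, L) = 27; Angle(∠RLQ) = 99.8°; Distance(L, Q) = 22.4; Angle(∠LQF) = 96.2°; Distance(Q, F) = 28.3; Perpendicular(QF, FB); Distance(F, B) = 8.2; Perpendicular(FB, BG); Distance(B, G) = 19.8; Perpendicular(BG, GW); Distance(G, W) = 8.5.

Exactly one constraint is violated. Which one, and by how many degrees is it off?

Perpendicular(BG, GW) — off by 5.20°.

R = (0.00, 0.00) ✓; RL at 127.7° ✓; |RL| = 27.00 ✓; ∠RLQ = 99.80° ✓; |LQ| = 22.40 ✓; ∠LQF = 96.20° ✓; |QF| = 28.30 ✓; ∠(QF, FB) = 90.00° ✓; |FB| = 8.201 ✓; ∠(FB, BG) = 90.00° ✓; |BG| = 19.80 ✓; ∠(BG, GW) = 84.80° ✗; |GW| = 8.501 ✓.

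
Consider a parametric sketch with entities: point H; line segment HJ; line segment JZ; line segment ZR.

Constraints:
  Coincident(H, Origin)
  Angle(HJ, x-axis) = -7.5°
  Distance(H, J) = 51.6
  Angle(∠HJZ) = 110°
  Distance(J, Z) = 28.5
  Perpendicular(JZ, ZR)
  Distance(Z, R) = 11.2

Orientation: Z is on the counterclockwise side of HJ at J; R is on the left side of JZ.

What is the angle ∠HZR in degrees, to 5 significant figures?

43.584°

∠HJZ = 110.0°, so JZ runs at -7.5° + (180° − 110.0°) = 62.500° from the x-axis; with |JZ| = 28.5, Z = J + 28.5·(cos 62.500°, sin 62.500°) = (64.318, 18.545). JZ is perpendicular to ZR; with |ZR| = 11.2 on the left of JZ, R = Z + 11.2·(-0.88701, 0.46175) = (54.384, 23.716). Then cos ∠HZR = ZH·ZR / (|ZH||ZR|), giving 43.584°.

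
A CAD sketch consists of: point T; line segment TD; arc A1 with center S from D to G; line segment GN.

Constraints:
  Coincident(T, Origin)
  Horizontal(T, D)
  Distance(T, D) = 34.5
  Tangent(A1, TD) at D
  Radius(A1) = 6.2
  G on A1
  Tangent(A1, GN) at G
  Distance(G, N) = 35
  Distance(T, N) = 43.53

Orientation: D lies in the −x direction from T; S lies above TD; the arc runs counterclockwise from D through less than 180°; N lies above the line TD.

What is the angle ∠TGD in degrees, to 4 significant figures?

132.6°

Checks: |SG| = 6.200 ✓; ∠(SG, GN) = 90.00° ✓; |GN| = 35.00 ✓; |TN| = 43.53 ✓.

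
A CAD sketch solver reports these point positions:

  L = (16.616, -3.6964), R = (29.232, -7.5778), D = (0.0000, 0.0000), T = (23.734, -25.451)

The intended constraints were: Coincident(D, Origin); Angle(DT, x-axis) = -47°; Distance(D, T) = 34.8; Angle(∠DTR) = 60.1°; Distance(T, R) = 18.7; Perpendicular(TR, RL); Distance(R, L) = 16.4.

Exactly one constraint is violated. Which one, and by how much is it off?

Distance(R, L) = 16.4 — off by 3.20.

D = (0.00, 0.00) ✓; DT at -47.00° ✓; |DT| = 34.80 ✓; ∠DTR = 60.10° ✓; |TR| = 18.70 ✓; ∠(TR, RL) = 90.00° ✓; |RL| = 13.20 ✗.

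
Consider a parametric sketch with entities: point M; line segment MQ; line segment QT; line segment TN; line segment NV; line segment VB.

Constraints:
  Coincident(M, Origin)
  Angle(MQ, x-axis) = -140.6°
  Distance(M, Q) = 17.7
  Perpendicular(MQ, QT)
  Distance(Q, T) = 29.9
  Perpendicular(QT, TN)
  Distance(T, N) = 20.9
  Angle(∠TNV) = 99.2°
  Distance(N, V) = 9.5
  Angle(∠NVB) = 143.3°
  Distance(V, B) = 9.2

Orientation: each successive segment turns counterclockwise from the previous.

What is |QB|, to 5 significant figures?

21.977

∠TNV = 99.2° gives NV at 120.20° from the x-axis; with |NV| = 9.5, V = (16.673, -12.863). ∠NVB = 143.3° gives VB at 156.90° from the x-axis; with |VB| = 9.2, B = (8.2101, -9.2535). Then |QB| = |B − Q| = 21.977.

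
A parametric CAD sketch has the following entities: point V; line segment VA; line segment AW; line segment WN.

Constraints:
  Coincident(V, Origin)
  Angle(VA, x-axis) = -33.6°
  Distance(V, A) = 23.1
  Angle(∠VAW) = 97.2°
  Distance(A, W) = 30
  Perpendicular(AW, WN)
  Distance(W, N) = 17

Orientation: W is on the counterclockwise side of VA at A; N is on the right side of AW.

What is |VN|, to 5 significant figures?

51.726

V is at the origin; VA runs at -33.6° with length 23.1, so A = 23.1·(cos -33.6°, sin -33.6°) = (19.240, -12.783). ∠VAW = 97.2°, so AW runs at -33.6° + (180° − 97.2°) = 49.200° from the x-axis; with |AW| = 30.0, W = A + 30.0·(cos 49.200°, sin 49.200°) = (38.843, 9.9265). The perpendicularity gives WN at right angles to AW; with |WN| = 17.0 on the right of AW, N = W + 17.0·(0.75700, -0.65342) = (51.712, -1.1816). Then |VN| = |N − V| = 51.726.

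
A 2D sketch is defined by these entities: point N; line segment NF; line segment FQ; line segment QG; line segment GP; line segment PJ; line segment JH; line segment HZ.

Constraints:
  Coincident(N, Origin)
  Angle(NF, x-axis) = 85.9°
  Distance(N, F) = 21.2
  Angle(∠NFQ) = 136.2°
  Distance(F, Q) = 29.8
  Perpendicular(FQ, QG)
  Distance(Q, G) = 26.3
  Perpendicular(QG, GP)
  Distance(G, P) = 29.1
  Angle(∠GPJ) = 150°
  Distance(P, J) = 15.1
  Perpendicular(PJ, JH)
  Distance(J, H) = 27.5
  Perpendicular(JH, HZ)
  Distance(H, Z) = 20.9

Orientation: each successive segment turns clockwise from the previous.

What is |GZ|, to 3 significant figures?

23.3

N is at the origin; NF runs at 85.9° with length 21.2, so F = (1.52, 21.1). ∠NFQ = 136.2° gives FQ at 42.1° from the x-axis; with |FQ| = 29.8, Q = (23.6, 41.1). FQ is perpendicular to QG, so QG runs at -47.9°; with |QG| = 26.3, G = (41.3, 21.6). QG is perpendicular to GP, so GP runs at -138°; with |GP| = 29.1, P = (19.7, 2.10). ∠GPJ = 150.0° gives PJ at -168° from the x-axis; with |PJ| = 15.1, J = (4.90, -1.06). PJ ⟂ JH, so JH runs at 102°; with |JH| = 27.5, H = (-0.862, 25.8). The perpendicularity gives HZ at right angles to JH, so HZ runs at 12.1°; with |HZ| = 20.9, Z = (19.6, 30.2). Then |GZ| = |Z − G| = 23.3.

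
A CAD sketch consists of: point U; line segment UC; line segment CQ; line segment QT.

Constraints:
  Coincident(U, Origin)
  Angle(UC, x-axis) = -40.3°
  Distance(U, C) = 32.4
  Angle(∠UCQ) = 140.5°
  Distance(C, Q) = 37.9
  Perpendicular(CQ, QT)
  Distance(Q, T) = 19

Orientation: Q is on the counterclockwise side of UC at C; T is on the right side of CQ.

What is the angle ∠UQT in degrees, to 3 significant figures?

108°

U is at the origin; UC runs at -40.3° with length 32.4, so C = 32.4·(cos -40.3°, sin -40.3°) = (24.7, -21.0). ∠UCQ = 140.5°, so CQ runs at -40.3° + (180° − 140.5°) = -0.800° from the x-axis; with |CQ| = 37.9, Q = C + 37.9·(cos -0.800°, sin -0.800°) = (62.6, -21.5). CQ is perpendicular to QT; with |QT| = 19.0 on the right of CQ, T = Q + 19.0·(-0.0140, -1.00) = (62.3, -40.5). Then cos ∠UQT = QU·QT / (|QU||QT|), giving 108°.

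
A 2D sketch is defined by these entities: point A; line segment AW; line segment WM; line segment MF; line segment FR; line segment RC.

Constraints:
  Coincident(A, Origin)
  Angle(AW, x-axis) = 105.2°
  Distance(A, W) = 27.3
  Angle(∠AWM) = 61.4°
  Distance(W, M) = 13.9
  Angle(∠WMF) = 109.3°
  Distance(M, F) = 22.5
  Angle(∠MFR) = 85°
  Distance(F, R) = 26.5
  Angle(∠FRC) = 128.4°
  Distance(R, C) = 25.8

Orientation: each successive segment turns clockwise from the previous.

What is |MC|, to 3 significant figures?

40.6

A is at the origin; AW runs at 105.2° with length 27.3, so W = (-7.16, 26.3). ∠AWM = 61.4° gives WM at -13.4° from the x-axis; with |WM| = 13.9, M = (6.36, 23.1). ∠WMF = 109.3° gives MF at -84.1° from the x-axis; with |MF| = 22.5, F = (8.68, 0.743). ∠MFR = 85.0° gives FR at -179° from the x-axis; with |FR| = 26.5, R = (-17.8, 0.327). ∠FRC = 128.4° gives RC at 129° from the x-axis; with |RC| = 25.8, C = (-34.2, 20.3). Then |MC| = |C − M| = 40.6.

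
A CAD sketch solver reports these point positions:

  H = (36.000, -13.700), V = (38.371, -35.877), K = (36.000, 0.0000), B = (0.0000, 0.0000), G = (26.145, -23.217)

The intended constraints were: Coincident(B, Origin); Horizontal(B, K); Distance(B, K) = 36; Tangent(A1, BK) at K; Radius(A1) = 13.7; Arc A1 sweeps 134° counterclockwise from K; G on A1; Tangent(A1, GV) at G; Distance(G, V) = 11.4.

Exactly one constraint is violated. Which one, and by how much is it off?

Distance(G, V) = 11.4 — off by 6.20.

B = (0.00, 0.00) ✓; B.y = 0.00, K.y = 0.00 ✓; |BK| = 36.00 ✓; ∠(HK, KB) = 90.00° ✓; |HK| = 13.70 ✓; bearing(H→G) − bearing(H→K) = 134.0° ✓; |HG| = 13.70 ✓; ∠(HG, GV) = 90.00° ✓; |GV| = 17.60 ✗.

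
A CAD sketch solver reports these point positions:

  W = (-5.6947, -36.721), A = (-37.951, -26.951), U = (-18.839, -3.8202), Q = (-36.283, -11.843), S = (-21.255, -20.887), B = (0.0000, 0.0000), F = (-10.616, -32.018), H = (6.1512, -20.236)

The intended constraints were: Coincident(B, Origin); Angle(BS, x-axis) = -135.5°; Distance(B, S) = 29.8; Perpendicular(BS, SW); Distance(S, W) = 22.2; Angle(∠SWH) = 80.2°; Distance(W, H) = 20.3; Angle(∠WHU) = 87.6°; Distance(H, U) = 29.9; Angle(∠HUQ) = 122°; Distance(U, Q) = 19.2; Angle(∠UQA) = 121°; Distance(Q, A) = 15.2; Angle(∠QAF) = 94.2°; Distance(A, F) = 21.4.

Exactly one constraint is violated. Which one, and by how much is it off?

Distance(A, F) = 21.4 — off by 6.40.

B = (0.00, 0.00) ✓; BS at -135.5° ✓; |BS| = 29.80 ✓; ∠(BS, SW) = 90.00° ✓; |SW| = 22.20 ✓; ∠SWH = 80.20° ✓; |WH| = 20.30 ✓; ∠WHU = 87.60° ✓; |HU| = 29.90 ✓; ∠HUQ = 122.0° ✓; |UQ| = 19.20 ✓; ∠UQA = 121.0° ✓; |QA| = 15.20 ✓; ∠QAF = 94.20° ✓; |AF| = 27.80 ✗.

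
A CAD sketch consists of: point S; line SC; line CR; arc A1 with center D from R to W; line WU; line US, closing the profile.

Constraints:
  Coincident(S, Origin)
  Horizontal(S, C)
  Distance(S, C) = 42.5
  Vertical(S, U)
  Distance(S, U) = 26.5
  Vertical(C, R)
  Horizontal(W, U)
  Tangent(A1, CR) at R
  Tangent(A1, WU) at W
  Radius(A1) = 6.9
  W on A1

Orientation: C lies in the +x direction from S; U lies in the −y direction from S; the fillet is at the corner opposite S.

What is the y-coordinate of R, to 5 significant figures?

-19.600

S is at the origin; SC is horizontal with |SC| = 42.5 and C on the +x side, so C = (42.500, 0.0000). S and U share the same x with |SU| = 26.5 and U on the −y side, so U = (0.0000, -26.500). The virtual corner opposite S is at (42.500, -26.500). Since A1 is tangent to CR there, DR ⟂ CR and A1 meets WU tangentially, so DW is at right angles to WU, with radius 6.9, so the center D sits 6.9 in from both sides at D = (35.600, -19.600). That places the tangent points at R = (42.500, -19.600) on CR and W = (35.600, -26.500) on WU. So R.y = -19.600.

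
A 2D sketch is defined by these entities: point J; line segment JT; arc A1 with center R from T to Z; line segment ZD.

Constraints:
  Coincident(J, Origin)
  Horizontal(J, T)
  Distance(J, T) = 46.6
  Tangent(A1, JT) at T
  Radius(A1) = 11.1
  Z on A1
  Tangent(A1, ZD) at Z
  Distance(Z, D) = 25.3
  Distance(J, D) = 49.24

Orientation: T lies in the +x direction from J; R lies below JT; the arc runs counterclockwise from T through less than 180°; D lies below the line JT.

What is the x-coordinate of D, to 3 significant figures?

34.0

Checks: |JT| = 46.60 ✓; |RZ| = 11.10 ✓; ∠(RZ, ZD) = 90.00° ✓; |ZD| = 25.30 ✓; |JD| = 49.24 ✓.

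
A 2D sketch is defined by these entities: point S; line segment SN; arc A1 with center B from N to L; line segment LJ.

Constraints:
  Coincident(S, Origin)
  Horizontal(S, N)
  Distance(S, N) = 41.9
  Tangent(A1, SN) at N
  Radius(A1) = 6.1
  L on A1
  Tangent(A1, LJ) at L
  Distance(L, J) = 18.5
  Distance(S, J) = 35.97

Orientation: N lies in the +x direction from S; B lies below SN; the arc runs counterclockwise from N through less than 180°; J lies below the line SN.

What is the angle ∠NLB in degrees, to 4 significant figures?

56.10°

Checks: |BL| = 6.100 ✓; ∠(BL, LJ) = 90.00° ✓; |LJ| = 18.50 ✓; |SJ| = 35.97 ✓.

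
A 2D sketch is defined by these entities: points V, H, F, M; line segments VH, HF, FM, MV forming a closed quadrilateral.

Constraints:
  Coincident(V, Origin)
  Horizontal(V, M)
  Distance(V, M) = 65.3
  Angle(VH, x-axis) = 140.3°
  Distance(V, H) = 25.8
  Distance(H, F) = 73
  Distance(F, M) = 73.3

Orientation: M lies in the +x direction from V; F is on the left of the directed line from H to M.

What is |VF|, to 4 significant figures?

74.20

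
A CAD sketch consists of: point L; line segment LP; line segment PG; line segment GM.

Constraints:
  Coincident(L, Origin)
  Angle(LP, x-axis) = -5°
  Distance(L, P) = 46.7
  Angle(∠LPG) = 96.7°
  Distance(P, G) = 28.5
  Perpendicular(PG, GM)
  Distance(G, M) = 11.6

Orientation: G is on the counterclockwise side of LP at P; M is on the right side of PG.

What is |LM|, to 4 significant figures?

67.19

L is at the origin; LP runs at -5.0° with length 46.7, so P = 46.7·(cos -5.0°, sin -5.0°) = (46.52, -4.070). ∠LPG = 96.7°, so PG runs at -5.0° + (180° − 96.7°) = 78.30° from the x-axis; with |PG| = 28.5, G = P + 28.5·(cos 78.30°, sin 78.30°) = (52.30, 23.84). The perpendicularity gives GM at right angles to PG; with |GM| = 11.6 on the right of PG, M = G + 11.6·(0.9792, -0.2028) = (63.66, 21.49). Then |LM| = |M − L| = 67.19.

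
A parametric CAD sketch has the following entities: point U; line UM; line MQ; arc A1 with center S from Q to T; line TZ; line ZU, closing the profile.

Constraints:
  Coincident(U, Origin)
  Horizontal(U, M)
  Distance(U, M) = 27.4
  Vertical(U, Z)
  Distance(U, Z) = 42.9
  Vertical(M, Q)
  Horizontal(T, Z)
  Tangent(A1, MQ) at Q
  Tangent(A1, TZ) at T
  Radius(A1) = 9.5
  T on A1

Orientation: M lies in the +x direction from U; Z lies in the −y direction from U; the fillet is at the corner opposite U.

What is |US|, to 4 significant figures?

37.89

U is at the origin; UM is horizontal with |UM| = 27.4 and M on the +x side, so M = (27.40, 0.000). U and Z share the same x with |UZ| = 42.9 and Z on the −y side, so Z = (0.000, -42.90). The virtual corner opposite U is at (27.40, -42.90). The tangent condition forces SQ to be normal to MQ and since A1 is tangent to TZ there, ST ⟂ TZ, with radius 9.5, so the center S sits 9.5 in from both sides at S = (17.90, -33.40). Then |US| = |S − U| = 37.89.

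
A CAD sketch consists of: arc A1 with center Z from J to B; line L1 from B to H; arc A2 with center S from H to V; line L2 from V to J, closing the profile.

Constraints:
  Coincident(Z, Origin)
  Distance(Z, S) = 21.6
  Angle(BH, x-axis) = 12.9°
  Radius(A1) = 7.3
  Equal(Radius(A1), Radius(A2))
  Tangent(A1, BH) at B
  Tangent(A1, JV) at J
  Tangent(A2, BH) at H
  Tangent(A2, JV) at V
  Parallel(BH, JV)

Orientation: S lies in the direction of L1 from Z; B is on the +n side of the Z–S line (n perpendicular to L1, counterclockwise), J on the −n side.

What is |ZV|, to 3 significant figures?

22.8

The slot axis is L1's direction at 12.9°, so u = (cos 12.9°, sin 12.9°) = (0.975, 0.223) and n = (−sin 12.9°, cos 12.9°) = (-0.223, 0.975). Z is at the origin and S lies 21.6 along u from Z, so S = 21.6·u = (21.1, 4.82). Tangency of A1 to both parallel lines with radius 7.3 puts B and J at Z ± 7.3·n: B = (-1.63, 7.12), J = (1.63, -7.12). Equal radii place H and V the same way about S: H = S + 7.3·n = (19.4, 11.9), V = S − 7.3·n = (22.7, -2.29). Then |ZV| = |V − Z| = 22.8.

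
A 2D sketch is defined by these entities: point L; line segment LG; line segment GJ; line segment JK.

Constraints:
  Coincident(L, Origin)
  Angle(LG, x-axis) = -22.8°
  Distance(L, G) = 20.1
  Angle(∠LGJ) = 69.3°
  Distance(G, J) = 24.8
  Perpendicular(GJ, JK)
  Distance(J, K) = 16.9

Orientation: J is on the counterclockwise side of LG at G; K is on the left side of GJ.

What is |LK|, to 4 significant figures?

17.80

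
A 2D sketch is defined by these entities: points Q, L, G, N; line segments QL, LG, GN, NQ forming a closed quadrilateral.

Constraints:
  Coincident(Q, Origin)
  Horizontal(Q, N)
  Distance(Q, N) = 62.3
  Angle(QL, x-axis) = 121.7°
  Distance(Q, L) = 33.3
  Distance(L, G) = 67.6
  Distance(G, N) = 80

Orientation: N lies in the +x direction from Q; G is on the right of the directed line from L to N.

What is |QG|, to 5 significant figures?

39.346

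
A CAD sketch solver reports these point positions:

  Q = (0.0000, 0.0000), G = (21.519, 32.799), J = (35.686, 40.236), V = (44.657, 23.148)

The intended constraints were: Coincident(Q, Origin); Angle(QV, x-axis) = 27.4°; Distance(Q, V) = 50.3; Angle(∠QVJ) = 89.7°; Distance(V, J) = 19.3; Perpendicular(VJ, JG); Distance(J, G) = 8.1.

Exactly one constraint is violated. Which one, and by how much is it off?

Distance(J, G) = 8.1 — off by 7.90.

Q = (0.00, 0.00) ✓; QV at 27.40° ✓; |QV| = 50.30 ✓; ∠QVJ = 89.70° ✓; |VJ| = 19.30 ✓; ∠(VJ, JG) = 90.00° ✓; |JG| = 16.00 ✗.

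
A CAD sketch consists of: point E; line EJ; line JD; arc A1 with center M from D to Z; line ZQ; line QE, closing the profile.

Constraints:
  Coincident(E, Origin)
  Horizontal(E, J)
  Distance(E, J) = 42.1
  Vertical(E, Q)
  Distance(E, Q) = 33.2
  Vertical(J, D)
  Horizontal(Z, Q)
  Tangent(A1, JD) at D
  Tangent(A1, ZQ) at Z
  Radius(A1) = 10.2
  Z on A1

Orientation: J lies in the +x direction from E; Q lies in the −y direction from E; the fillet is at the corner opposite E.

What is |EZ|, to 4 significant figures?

46.04

The virtual corner opposite E is at (42.10, -33.20). The tangent condition forces MD to be normal to JD and the tangent condition forces MZ to be normal to ZQ, with radius 10.2, so the center M sits 10.2 in from both sides at M = (31.90, -23.00). That places the tangent points at D = (42.10, -23.00) on JD and Z = (31.90, -33.20) on ZQ. Then |EZ| = |Z − E| = 46.04.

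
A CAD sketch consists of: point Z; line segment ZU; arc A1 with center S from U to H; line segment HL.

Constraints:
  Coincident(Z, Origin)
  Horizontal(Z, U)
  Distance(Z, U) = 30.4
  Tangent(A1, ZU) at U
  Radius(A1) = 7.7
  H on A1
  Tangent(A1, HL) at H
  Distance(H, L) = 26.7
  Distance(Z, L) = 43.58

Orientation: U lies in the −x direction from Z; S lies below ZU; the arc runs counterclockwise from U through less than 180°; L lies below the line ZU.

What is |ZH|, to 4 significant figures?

38.94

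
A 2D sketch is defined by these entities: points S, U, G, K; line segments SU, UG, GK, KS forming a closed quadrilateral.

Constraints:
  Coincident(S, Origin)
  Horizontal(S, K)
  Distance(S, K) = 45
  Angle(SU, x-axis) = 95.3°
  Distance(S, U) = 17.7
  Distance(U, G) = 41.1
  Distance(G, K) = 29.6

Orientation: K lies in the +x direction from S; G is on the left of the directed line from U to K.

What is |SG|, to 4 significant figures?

47.59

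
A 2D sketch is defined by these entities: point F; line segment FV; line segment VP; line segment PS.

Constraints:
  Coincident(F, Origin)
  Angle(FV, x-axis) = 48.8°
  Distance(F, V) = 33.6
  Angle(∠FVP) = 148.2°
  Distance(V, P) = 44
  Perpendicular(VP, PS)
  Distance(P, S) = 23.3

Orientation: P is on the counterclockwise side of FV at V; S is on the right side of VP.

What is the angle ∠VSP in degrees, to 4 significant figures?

62.10°

F is at the origin; FV runs at 48.8° with length 33.6, so V = 33.6·(cos 48.8°, sin 48.8°) = (22.13, 25.28). ∠FVP = 148.2°, so VP runs at 48.8° + (180° − 148.2°) = 80.60° from the x-axis; with |VP| = 44.0, P = V + 44.0·(cos 80.60°, sin 80.60°) = (29.32, 68.69). VP ⟂ PS; with |PS| = 23.3 on the right of VP, S = P + 23.3·(0.9866, -0.1633) = (52.31, 64.88). Then cos ∠VSP = SV·SP / (|SV||SP|), giving 62.10°.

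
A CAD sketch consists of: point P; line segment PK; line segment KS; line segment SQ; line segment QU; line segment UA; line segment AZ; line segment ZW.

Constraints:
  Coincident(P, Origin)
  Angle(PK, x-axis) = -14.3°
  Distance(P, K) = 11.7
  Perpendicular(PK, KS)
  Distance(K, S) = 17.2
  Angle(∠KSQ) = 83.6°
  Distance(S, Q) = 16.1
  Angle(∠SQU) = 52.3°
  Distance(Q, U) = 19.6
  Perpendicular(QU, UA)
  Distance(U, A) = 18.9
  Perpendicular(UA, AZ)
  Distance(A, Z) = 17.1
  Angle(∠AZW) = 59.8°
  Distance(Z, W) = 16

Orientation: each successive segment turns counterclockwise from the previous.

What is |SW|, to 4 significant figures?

7.699

P is at the origin; PK runs at -14.3° with length 11.7, so K = (11.34, -2.890). The perpendicularity gives KS at right angles to PK, so KS runs at 75.70°; with |KS| = 17.2, S = (15.59, 13.78). ∠KSQ = 83.6° gives SQ at 172.1° from the x-axis; with |SQ| = 16.1, Q = (-0.3613, 15.99). ∠SQU = 52.3° gives QU at -60.20° from the x-axis; with |QU| = 19.6, U = (9.379, -1.018). QU ⟂ UA, so UA runs at 29.80°; with |UA| = 18.9, A = (25.78, 8.375). The perpendicularity gives AZ at right angles to UA, so AZ runs at 119.8°; with |AZ| = 17.1, Z = (17.28, 23.21). ∠AZW = 59.8° gives ZW at -120.0° from the x-axis; with |ZW| = 16.0, W = (9.282, 9.357). Then |SW| = |W − S| = 7.699.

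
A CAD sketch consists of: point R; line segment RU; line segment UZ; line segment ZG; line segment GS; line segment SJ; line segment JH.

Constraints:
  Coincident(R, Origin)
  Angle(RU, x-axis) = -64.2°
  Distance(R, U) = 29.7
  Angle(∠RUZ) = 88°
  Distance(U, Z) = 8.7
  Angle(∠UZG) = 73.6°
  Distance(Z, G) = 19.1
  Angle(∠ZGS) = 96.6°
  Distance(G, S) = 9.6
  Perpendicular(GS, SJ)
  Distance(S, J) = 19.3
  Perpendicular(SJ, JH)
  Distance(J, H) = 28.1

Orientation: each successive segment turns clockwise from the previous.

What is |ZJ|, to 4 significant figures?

11.80

∠ZGS = 96.6° gives GS at 14.00° from the x-axis; with |GS| = 9.6, S = (11.82, -8.987). The perpendicularity gives SJ at right angles to GS, so SJ runs at -76.00°; with |SJ| = 19.3, J = (16.49, -27.71). Then |ZJ| = |J − Z| = 11.80.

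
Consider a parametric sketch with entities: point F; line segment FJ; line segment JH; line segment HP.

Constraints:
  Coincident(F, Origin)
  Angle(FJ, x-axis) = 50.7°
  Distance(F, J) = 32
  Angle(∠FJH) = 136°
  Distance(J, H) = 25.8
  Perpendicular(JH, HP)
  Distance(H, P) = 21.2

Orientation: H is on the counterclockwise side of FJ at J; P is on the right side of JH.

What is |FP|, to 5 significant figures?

65.340

F is at the origin; FJ runs at 50.7° with length 32.0, so J = 32.0·(cos 50.7°, sin 50.7°) = (20.268, 24.763). ∠FJH = 136.0°, so JH runs at 50.7° + (180° − 136.0°) = 94.700° from the x-axis; with |JH| = 25.8, H = J + 25.8·(cos 94.700°, sin 94.700°) = (18.154, 50.476). The perpendicularity gives HP at right angles to JH; with |HP| = 21.2 on the right of JH, P = H + 21.2·(0.99664, 0.081939) = (39.283, 52.213). Then |FP| = |P − F| = 65.340.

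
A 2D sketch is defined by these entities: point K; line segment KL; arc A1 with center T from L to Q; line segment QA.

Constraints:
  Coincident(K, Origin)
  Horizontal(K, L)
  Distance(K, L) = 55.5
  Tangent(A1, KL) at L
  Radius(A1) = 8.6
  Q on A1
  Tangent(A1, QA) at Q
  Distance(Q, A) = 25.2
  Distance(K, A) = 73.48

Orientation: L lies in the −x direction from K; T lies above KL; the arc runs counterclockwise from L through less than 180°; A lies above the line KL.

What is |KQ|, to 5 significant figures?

51.029

Checks: ∠(TL, LK) = 90.00° ✓; |TL| = 8.600 ✓; |TQ| = 8.600 ✓; ∠(TQ, QA) = 90.00° ✓; |QA| = 25.20 ✓; |KA| = 73.48 ✓.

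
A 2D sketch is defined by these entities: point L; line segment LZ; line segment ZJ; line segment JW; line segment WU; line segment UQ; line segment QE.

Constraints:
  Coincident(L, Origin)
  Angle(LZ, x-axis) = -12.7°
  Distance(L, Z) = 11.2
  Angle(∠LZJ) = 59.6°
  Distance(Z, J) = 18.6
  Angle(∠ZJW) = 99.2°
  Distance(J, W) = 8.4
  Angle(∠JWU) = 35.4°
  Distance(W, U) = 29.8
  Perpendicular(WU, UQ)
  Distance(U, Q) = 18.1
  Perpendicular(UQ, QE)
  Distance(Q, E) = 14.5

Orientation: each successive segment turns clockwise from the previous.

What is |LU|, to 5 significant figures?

23.545

L is at the origin; LZ runs at -12.7° with length 11.2, so Z = (10.926, -2.4623). ∠LZJ = 59.6° gives ZJ at -133.10° from the x-axis; with |ZJ| = 18.6, J = (-1.7829, -16.043). ∠ZJW = 99.2° gives JW at 146.10° from the x-axis; with |JW| = 8.4, W = (-8.7550, -11.358). ∠JWU = 35.4° gives WU at 1.5000° from the x-axis; with |WU| = 29.8, U = (21.035, -10.578). Then |LU| = |U − L| = 23.545.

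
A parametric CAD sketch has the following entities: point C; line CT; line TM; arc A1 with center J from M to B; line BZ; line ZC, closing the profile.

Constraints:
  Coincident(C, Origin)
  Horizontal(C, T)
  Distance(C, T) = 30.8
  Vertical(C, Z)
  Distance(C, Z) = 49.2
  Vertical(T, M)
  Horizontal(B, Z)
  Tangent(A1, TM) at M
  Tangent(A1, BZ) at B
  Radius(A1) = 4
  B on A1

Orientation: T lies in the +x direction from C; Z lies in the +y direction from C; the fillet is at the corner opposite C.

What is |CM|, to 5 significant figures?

54.696

C is at the origin; C and T share the same y with |CT| = 30.8 and T on the +x side, so T = (30.800, 0.0000). CZ is vertical with |CZ| = 49.2 and Z on the +y side, so Z = (0.0000, 49.200). The virtual corner opposite C is at (30.800, 49.200). Since A1 is tangent to TM there, JM ⟂ TM and the tangent condition forces JB to be normal to BZ, with radius 4.0, so the center J sits 4.0 in from both sides at J = (26.800, 45.200). That places the tangent points at M = (30.800, 45.200) on TM and B = (26.800, 49.200) on BZ. Then |CM| = |M − C| = 54.696.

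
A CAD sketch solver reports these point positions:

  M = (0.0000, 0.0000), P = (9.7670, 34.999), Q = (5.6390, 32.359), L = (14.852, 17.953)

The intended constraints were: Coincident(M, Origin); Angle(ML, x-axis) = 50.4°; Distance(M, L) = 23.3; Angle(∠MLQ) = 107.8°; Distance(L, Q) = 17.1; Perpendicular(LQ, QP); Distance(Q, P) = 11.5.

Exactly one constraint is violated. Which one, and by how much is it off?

Distance(Q, P) = 11.5 — off by 6.60.

M = (0.00, 0.00) ✓; ML at 50.40° ✓; |ML| = 23.30 ✓; ∠MLQ = 107.8° ✓; |LQ| = 17.10 ✓; ∠(LQ, QP) = 90.00° ✓; |QP| = 4.900 ✗.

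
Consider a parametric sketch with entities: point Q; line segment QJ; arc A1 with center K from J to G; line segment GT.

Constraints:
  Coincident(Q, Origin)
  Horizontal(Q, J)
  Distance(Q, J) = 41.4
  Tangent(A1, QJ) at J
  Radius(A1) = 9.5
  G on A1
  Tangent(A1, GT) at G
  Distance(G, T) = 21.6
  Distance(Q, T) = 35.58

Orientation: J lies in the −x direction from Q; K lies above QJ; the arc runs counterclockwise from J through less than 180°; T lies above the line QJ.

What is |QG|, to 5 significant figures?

33.139

Q is at the origin; QJ is horizontal with |QJ| = 41.4 and J on the −x side, so J = (-41.400, 0.0000). A1 meets QJ tangentially, so KJ is at right angles to QJ, so K = J + (0, 9.5) = (-41.400, 9.5000). Since KG ⟂ GT (tangency), |KT| = √(9.5² + 21.6²) = 23.597 regardless of where G sits on A1. So T lies on both circle(Q, 35.58) and circle(K, 23.597); the above-QJ intersection is T = (-24.415, 25.881). G is the foot of the tangent from T: G = (-32.610, 5.8958).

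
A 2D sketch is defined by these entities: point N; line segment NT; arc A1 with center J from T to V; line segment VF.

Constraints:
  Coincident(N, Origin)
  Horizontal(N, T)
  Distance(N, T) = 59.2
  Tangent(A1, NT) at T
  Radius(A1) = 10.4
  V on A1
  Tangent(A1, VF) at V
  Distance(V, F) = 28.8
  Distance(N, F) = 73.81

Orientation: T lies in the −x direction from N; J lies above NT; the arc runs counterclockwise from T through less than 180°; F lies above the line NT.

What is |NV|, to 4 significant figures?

51.81

N is at the origin; NT is horizontal with |NT| = 59.2 and T on the −x side, so T = (-59.20, 0.000). Since A1 is tangent to NT there, JT ⟂ NT, so J = T + (0, 10.4) = (-59.20, 10.40). Since JV ⟂ VF (tangency), |JF| = √(10.4² + 28.8²) = 30.62 regardless of where V sits on A1. So F lies on both circle(N, 73.81) and circle(J, 30.62); the above-NT intersection is F = (-61.42, 40.94). V is the foot of the tangent from F: V = (-49.70, 14.63).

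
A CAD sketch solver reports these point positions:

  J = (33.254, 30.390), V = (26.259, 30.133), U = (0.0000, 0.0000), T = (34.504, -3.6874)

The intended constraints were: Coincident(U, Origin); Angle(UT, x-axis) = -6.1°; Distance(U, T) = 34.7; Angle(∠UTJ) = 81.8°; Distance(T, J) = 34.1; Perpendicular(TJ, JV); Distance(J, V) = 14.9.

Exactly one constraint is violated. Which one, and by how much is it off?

Distance(J, V) = 14.9 — off by 7.90.

U = (0.00, 0.00) ✓; UT at -6.100° ✓; |UT| = 34.70 ✓; ∠UTJ = 81.80° ✓; |TJ| = 34.10 ✓; ∠(TJ, JV) = 90.00° ✓; |JV| = 7.000 ✗.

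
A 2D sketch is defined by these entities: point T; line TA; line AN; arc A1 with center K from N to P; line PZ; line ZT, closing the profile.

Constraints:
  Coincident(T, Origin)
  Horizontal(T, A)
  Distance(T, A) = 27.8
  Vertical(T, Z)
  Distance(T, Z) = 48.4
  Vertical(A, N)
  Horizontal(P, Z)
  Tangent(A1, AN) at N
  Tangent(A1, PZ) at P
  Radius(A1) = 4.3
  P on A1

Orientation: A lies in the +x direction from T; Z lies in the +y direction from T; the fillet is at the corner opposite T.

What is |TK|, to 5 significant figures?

49.971

TZ is vertical with |TZ| = 48.4 and Z on the +y side, so Z = (0.0000, 48.400). The virtual corner opposite T is at (27.800, 48.400). Tangency of A1 to AN means the radius KN is perpendicular to AN and A1 meets PZ tangentially, so KP is at right angles to PZ, with radius 4.3, so the center K sits 4.3 in from both sides at K = (23.500, 44.100). Then |TK| = |K − T| = 49.971.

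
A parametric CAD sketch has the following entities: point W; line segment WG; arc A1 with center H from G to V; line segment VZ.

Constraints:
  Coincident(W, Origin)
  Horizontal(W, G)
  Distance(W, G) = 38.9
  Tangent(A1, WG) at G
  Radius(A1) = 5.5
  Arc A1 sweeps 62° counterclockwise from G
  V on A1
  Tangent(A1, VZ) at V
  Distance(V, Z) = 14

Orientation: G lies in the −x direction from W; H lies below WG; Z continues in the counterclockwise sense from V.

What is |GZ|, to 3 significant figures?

19.1

W is at the origin; W and G share the same y with |WG| = 38.9 and G on the −x side, so G = (-38.9, 0.00). Since A1 is tangent to WG there, HG ⟂ WG, so H = G + (0, -5.5) = (-38.9, -5.50). On A1, G sits at bearing 90° from H; a 62° counterclockwise sweep puts V at bearing 152°, so V = H + 5.5·(cos 152°, sin 152°) = (-43.8, -2.92). The tangent condition forces HV to be normal to VZ, so VZ runs along (−sin 152°, cos 152°); with |VZ| = 14.0, Z = (-50.3, -15.3). Then |GZ| = |Z − G| = 19.1.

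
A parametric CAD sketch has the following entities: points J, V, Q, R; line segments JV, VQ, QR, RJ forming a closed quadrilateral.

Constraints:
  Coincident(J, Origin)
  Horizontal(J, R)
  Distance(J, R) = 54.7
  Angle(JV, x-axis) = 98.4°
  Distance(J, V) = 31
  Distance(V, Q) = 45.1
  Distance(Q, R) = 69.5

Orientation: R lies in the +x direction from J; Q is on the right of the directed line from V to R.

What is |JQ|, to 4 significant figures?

19.10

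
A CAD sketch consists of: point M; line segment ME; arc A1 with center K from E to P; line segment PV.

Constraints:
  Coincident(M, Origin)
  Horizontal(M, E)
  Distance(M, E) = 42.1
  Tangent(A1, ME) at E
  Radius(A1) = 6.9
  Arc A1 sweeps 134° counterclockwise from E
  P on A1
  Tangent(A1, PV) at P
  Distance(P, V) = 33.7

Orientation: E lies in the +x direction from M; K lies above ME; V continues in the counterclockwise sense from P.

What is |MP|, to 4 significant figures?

48.49

M is at the origin; M and E share the same y with |ME| = 42.1 and E on the +x side, so E = (42.10, 0.000). A1 meets ME tangentially, so KE is at right angles to ME, so K = E + (0, 6.9) = (42.10, 6.900). On A1, E sits at bearing -90° from K; a 134° counterclockwise sweep puts P at bearing 44°, so P = K + 6.9·(cos 44°, sin 44°) = (47.06, 11.69). Then |MP| = |P − M| = 48.49.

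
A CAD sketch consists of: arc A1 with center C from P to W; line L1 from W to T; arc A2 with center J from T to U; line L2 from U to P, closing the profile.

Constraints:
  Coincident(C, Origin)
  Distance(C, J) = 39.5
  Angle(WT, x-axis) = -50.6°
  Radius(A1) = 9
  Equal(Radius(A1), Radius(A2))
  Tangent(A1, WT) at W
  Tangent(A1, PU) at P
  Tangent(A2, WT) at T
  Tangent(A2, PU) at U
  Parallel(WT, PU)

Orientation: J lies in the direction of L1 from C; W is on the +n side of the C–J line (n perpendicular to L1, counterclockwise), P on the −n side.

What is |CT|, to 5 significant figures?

40.512

The slot axis is L1's direction at -50.6°, so u = (cos -50.6°, sin -50.6°) = (0.63473, -0.77273) and n = (−sin -50.6°, cos -50.6°) = (0.77273, 0.63473). C is at the origin and J lies 39.5 along u from C, so J = 39.5·u = (25.072, -30.523). Tangency of A1 to both parallel lines with radius 9.0 puts W and P at C ± 9.0·n: W = (6.9546, 5.7126), P = (-6.9546, -5.7126). Equal radii place T and U the same way about J: T = J + 9.0·n = (32.026, -24.810), U = J − 9.0·n = (18.117, -36.236). Then |CT| = |T − C| = 40.512.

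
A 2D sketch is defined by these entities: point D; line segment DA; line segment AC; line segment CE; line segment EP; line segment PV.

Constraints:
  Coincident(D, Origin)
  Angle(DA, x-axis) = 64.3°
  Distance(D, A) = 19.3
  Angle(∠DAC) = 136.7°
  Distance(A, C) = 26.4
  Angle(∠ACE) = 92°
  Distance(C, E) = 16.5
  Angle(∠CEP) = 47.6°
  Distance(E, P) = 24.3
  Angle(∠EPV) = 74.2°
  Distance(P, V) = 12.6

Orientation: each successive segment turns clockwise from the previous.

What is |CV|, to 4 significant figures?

9.743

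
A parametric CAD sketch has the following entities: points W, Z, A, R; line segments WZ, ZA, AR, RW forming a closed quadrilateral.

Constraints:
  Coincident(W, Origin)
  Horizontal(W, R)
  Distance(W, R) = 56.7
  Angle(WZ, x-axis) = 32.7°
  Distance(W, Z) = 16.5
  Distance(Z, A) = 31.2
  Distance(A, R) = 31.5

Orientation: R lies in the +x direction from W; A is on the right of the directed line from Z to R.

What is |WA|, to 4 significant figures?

35.16

W is at the origin; W and R share the same y with |WR| = 56.7 and R in +x, so R = (56.7, 0). WZ runs at 32.7° with |WZ| = 16.5, so Z = (13.88, 8.914). A is determined by |ZA| = 31.2 and |AR| = 31.5 together: it lies at the intersection of circle(Z, 31.2) and circle(R, 31.5). With |ZR| = 43.73, the foot of the radical line on ZR is 21.65 from Z and the perpendicular offset is √(31.2² − 21.65²) = 22.46. Taking the right-of-ZR solution: A = (30.50, -17.49).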